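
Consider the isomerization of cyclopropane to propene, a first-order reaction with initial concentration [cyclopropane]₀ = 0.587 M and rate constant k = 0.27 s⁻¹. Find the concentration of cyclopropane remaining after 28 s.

0.0003058 M

Step 1: For a first-order reaction: [cyclopropane] = [cyclopropane]₀ × e^(-kt)
Step 2: [cyclopropane] = 0.587 × e^(-0.27 × 28)
Step 3: [cyclopropane] = 0.587 × e^(-7.56)
Step 4: [cyclopropane] = 0.587 × 0.000520875 = 0.0003058 M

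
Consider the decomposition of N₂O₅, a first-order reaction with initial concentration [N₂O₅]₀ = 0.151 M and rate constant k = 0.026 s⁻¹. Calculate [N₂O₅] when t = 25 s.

0.07883 M

Step 1: For a first-order reaction: [N₂O₅] = [N₂O₅]₀ × e^(-kt)
Step 2: [N₂O₅] = 0.151 × e^(-0.026 × 25)
Step 3: [N₂O₅] = 0.151 × e^(-0.65)
Step 4: [N₂O₅] = 0.151 × 0.522046 = 0.07883 M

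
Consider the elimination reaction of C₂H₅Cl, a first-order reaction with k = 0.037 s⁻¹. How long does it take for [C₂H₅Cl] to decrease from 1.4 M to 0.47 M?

29.5 s

Step 1: For first-order: t = ln([C₂H₅Cl]₀/[C₂H₅Cl])/k
Step 2: t = ln(1.4/0.47)/0.037
Step 3: t = ln(2.979)/0.037
Step 4: t = 1.091/0.037 = 29.5 s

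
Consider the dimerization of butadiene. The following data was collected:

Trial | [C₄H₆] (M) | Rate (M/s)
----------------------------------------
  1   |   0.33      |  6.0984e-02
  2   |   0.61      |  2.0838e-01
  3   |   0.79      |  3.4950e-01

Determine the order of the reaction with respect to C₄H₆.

second order (2)

Step 1: Compare trials to find order n where rate₂/rate₁ = ([C₄H₆]₂/[C₄H₆]₁)^n
Step 2: rate₂/rate₁ = 2.0838e-01/6.0984e-02 = 3.417
Step 3: [C₄H₆]₂/[C₄H₆]₁ = 0.61/0.33 = 1.848
Step 4: n = ln(3.417)/ln(1.848) = 2.00 ≈ 2
Step 5: The reaction is second order in C₄H₆.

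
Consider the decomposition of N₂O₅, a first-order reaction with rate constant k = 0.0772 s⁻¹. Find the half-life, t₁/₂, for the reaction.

8.979 s

Step 1: For a first-order reaction, t₁/₂ = ln(2)/k
Step 2: t₁/₂ = ln(2)/0.0772
Step 3: t₁/₂ = 0.6931/0.0772 = 8.979 s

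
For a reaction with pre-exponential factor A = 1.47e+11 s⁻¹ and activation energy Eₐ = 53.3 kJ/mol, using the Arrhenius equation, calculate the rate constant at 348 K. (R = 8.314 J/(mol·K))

1.47e+03 s⁻¹

Step 1: Use the Arrhenius equation: k = A × exp(-Eₐ/RT)
Step 2: Convert Eₐ to J/mol: 53.3 kJ/mol = 53300 J/mol
Step 3: Calculate the exponent: -Eₐ/(RT) = -53300/(8.314 × 348) = -18.42205
Step 4: k = 1.47e+11 × exp(-18.42205)
Step 5: k = 1.47e+11 × 9.98632e-09 = 1.4680e+03 s⁻¹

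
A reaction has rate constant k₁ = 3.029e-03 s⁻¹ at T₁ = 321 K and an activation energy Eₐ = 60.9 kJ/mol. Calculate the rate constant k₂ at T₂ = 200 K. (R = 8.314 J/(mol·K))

3.059e-09 s⁻¹

Step 1: Use the two-temperature Arrhenius form: ln(k₂/k₁) = -Eₐ/R × (1/T₂ - 1/T₁)
Step 2: Convert Eₐ to J/mol: 60.9 kJ/mol = 60900 J/mol
Step 3: 1/T₂ - 1/T₁ = 1/200 - 1/321 = 1.884735e-03 K⁻¹
Step 4: ln(k₂/k₁) = -60900/8.314 × 1.884735e-03 = -13.80567
Step 5: k₂ = k₁ × exp(-13.80567) = 3.029e-03 × 1.00989e-06 = 3.059e-09 s⁻¹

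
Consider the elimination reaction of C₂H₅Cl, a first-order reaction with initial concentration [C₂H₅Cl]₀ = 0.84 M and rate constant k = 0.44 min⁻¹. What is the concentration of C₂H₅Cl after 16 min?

0.0007359 M

Step 1: For a first-order reaction: [C₂H₅Cl] = [C₂H₅Cl]₀ × e^(-kt)
Step 2: [C₂H₅Cl] = 0.84 × e^(-0.44 × 16)
Step 3: [C₂H₅Cl] = 0.84 × e^(-7.04)
Step 4: [C₂H₅Cl] = 0.84 × 0.000876127 = 0.0007359 M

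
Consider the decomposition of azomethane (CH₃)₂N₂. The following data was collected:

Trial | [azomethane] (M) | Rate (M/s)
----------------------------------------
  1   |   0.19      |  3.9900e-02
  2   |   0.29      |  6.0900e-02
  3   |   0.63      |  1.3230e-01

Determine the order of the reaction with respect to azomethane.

first order (1)

Step 1: Compare trials to find order n where rate₂/rate₁ = ([azomethane]₂/[azomethane]₁)^n
Step 2: rate₂/rate₁ = 6.0900e-02/3.9900e-02 = 1.526
Step 3: [azomethane]₂/[azomethane]₁ = 0.29/0.19 = 1.526
Step 4: n = ln(1.526)/ln(1.526) = 1.00 ≈ 1
Step 5: The reaction is first order in azomethane.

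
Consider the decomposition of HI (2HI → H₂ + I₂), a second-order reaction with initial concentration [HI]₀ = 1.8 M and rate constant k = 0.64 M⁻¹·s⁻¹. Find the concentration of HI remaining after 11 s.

0.1317 M

Step 1: For a second-order reaction: 1/[HI] = 1/[HI]₀ + kt
Step 2: 1/[HI] = 1/1.8 + 0.64 × 11
Step 3: 1/[HI] = 0.5556 + 7.04 = 7.596
Step 4: [HI] = 1/7.596 = 0.1317 M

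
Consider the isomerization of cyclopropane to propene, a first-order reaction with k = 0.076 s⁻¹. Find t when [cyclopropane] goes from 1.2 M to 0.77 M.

5.838 s

Step 1: For first-order: t = ln([cyclopropane]₀/[cyclopropane])/k
Step 2: t = ln(1.2/0.77)/0.076
Step 3: t = ln(1.558)/0.076
Step 4: t = 0.4437/0.076 = 5.838 s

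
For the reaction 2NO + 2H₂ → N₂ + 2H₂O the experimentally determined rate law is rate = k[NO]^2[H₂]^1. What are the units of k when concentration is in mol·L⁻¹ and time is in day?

(mol·L⁻¹)⁻²·day⁻¹

Step 1: Overall order = 2 + 1 = 3.
Step 2: rate has units mol·L⁻¹·day⁻¹; [NO]^2[H₂]^1 has units (mol·L⁻¹)^3.
Step 3: k = rate/([NO]^2[H₂]^1), so units of k = (mol·L⁻¹)^(1-3)·day⁻¹ = (mol·L⁻¹)⁻²·day⁻¹.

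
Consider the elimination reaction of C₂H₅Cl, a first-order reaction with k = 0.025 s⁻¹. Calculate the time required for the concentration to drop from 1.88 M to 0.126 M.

108.1 s

Step 1: For first-order: t = ln([C₂H₅Cl]₀/[C₂H₅Cl])/k
Step 2: t = ln(1.88/0.126)/0.025
Step 3: t = ln(14.92)/0.025
Step 4: t = 2.703/0.025 = 108.1 s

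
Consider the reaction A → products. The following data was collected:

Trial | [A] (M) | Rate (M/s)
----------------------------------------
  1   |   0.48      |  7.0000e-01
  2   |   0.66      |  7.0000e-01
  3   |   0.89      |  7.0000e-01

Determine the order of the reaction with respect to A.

zeroth order (0)

Step 1: Compare trials - when concentration changes, rate stays constant.
Step 2: rate₂/rate₁ = 7.0000e-01/7.0000e-01 = 1
Step 3: [A]₂/[A]₁ = 0.66/0.48 = 1.375
Step 4: Since rate ratio ≈ (conc ratio)^0, the reaction is zeroth order.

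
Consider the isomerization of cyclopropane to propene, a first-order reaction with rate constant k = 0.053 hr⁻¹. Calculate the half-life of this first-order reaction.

13.08 hr

Step 1: For a first-order reaction, t₁/₂ = ln(2)/k
Step 2: t₁/₂ = ln(2)/0.053
Step 3: t₁/₂ = 0.6931/0.053 = 13.08 hr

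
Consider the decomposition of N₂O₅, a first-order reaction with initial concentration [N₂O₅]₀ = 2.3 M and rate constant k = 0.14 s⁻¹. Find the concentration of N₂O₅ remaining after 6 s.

0.9929 M

Step 1: For a first-order reaction: [N₂O₅] = [N₂O₅]₀ × e^(-kt)
Step 2: [N₂O₅] = 2.3 × e^(-0.14 × 6)
Step 3: [N₂O₅] = 2.3 × e^(-0.84)
Step 4: [N₂O₅] = 2.3 × 0.431711 = 0.9929 M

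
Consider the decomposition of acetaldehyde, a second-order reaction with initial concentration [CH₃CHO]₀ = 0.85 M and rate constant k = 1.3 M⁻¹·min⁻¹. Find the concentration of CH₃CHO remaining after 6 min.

0.1114 M

Step 1: For a second-order reaction: 1/[CH₃CHO] = 1/[CH₃CHO]₀ + kt
Step 2: 1/[CH₃CHO] = 1/0.85 + 1.3 × 6
Step 3: 1/[CH₃CHO] = 1.176 + 7.8 = 8.976
Step 4: [CH₃CHO] = 1/8.976 = 0.1114 M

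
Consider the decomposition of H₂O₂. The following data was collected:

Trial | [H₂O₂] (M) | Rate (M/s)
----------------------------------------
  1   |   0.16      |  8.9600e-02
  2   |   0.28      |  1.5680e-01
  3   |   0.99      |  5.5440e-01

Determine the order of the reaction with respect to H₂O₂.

first order (1)

Step 1: Compare trials to find order n where rate₂/rate₁ = ([H₂O₂]₂/[H₂O₂]₁)^n
Step 2: rate₂/rate₁ = 1.5680e-01/8.9600e-02 = 1.75
Step 3: [H₂O₂]₂/[H₂O₂]₁ = 0.28/0.16 = 1.75
Step 4: n = ln(1.75)/ln(1.75) = 1.00 ≈ 1
Step 5: The reaction is first order in H₂O₂.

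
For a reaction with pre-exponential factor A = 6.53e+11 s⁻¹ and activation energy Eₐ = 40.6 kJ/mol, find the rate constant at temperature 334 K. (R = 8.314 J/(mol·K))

2.92e+05 s⁻¹

Step 1: Use the Arrhenius equation: k = A × exp(-Eₐ/RT)
Step 2: Convert Eₐ to J/mol: 40.6 kJ/mol = 40600 J/mol
Step 3: Calculate the exponent: -Eₐ/(RT) = -40600/(8.314 × 334) = -14.62075
Step 4: k = 6.53e+11 × exp(-14.62075)
Step 5: k = 6.53e+11 × 4.46981e-07 = 2.9188e+05 s⁻¹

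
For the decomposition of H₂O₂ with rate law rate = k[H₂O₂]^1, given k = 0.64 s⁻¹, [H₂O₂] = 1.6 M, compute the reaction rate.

1.024 M/s

Step 1: Identify the rate law: rate = k[H₂O₂]^1
Step 2: Substitute values: rate = 0.64 × (1.6)^1
Step 3: Calculate: rate = 0.64 × 1.6 = 1.024 M/s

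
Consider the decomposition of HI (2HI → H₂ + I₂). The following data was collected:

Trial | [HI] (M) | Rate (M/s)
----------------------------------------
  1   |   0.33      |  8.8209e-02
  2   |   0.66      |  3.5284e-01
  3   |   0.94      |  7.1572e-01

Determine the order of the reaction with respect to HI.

second order (2)

Step 1: Compare trials to find order n where rate₂/rate₁ = ([HI]₂/[HI]₁)^n
Step 2: rate₂/rate₁ = 3.5284e-01/8.8209e-02 = 4
Step 3: [HI]₂/[HI]₁ = 0.66/0.33 = 2
Step 4: n = ln(4)/ln(2) = 2.00 ≈ 2
Step 5: The reaction is second order in HI.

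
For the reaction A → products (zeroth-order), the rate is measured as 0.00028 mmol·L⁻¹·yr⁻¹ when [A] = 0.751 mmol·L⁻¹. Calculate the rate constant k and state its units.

0.00028 mmol·L⁻¹·yr⁻¹

Step 1: For a zeroth-order reaction, rate = k (independent of concentration).
Step 2: k = rate = 0.00028 mmol·L⁻¹·yr⁻¹.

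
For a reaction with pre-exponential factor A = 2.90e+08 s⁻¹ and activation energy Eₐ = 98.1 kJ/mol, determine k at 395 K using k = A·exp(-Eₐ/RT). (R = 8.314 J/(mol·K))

3.08e-05 s⁻¹

Step 1: Use the Arrhenius equation: k = A × exp(-Eₐ/RT)
Step 2: Convert Eₐ to J/mol: 98.1 kJ/mol = 98100 J/mol
Step 3: Calculate the exponent: -Eₐ/(RT) = -98100/(8.314 × 395) = -29.87183
Step 4: k = 2.90e+08 × exp(-29.87183)
Step 5: k = 2.90e+08 × 1.06372e-13 = 3.0848e-05 s⁻¹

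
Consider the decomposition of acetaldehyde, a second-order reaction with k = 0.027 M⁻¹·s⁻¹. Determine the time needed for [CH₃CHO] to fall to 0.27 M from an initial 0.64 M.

79.3 s

Step 1: For second-order: t = (1/[CH₃CHO] - 1/[CH₃CHO]₀)/k
Step 2: t = (1/0.27 - 1/0.64)/0.027
Step 3: t = (3.704 - 1.562)/0.027
Step 4: t = 2.141/0.027 = 79.3 s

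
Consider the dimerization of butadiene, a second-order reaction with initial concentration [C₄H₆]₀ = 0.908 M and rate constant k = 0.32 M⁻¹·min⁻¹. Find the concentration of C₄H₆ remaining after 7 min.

0.2993 M

Step 1: For a second-order reaction: 1/[C₄H₆] = 1/[C₄H₆]₀ + kt
Step 2: 1/[C₄H₆] = 1/0.908 + 0.32 × 7
Step 3: 1/[C₄H₆] = 1.101 + 2.24 = 3.341
Step 4: [C₄H₆] = 1/3.341 = 0.2993 M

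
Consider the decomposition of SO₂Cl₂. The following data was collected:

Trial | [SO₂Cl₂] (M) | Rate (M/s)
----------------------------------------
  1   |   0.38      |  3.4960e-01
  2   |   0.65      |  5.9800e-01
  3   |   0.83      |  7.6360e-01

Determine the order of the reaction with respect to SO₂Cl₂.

first order (1)

Step 1: Compare trials to find order n where rate₂/rate₁ = ([SO₂Cl₂]₂/[SO₂Cl₂]₁)^n
Step 2: rate₂/rate₁ = 5.9800e-01/3.4960e-01 = 1.711
Step 3: [SO₂Cl₂]₂/[SO₂Cl₂]₁ = 0.65/0.38 = 1.711
Step 4: n = ln(1.711)/ln(1.711) = 1.00 ≈ 1
Step 5: The reaction is first order in SO₂Cl₂.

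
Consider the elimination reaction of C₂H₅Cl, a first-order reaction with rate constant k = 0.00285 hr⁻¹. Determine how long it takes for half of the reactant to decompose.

243.2 hr

Step 1: For a first-order reaction, t₁/₂ = ln(2)/k
Step 2: t₁/₂ = ln(2)/0.00285
Step 3: t₁/₂ = 0.6931/0.00285 = 243.2 hr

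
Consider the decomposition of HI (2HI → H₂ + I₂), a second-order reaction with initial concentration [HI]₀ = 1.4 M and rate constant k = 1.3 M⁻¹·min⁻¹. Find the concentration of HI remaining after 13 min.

0.05677 M

Step 1: For a second-order reaction: 1/[HI] = 1/[HI]₀ + kt
Step 2: 1/[HI] = 1/1.4 + 1.3 × 13
Step 3: 1/[HI] = 0.7143 + 16.9 = 17.61
Step 4: [HI] = 1/17.61 = 0.05677 M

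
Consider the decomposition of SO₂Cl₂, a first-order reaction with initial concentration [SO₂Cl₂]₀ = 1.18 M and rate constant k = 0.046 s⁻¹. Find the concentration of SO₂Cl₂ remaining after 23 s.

0.4096 M

Step 1: For a first-order reaction: [SO₂Cl₂] = [SO₂Cl₂]₀ × e^(-kt)
Step 2: [SO₂Cl₂] = 1.18 × e^(-0.046 × 23)
Step 3: [SO₂Cl₂] = 1.18 × e^(-1.058)
Step 4: [SO₂Cl₂] = 1.18 × 0.347149 = 0.4096 M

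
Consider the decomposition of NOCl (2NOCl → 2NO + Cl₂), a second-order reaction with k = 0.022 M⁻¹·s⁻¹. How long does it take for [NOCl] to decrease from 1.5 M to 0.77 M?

28.73 s

Step 1: For second-order: t = (1/[NOCl] - 1/[NOCl]₀)/k
Step 2: t = (1/0.77 - 1/1.5)/0.022
Step 3: t = (1.299 - 0.6667)/0.022
Step 4: t = 0.632/0.022 = 28.73 s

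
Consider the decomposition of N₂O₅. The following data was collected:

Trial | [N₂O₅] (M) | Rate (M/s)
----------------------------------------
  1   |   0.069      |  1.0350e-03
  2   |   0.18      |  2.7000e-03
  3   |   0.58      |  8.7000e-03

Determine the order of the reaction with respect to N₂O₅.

first order (1)

Step 1: Compare trials to find order n where rate₂/rate₁ = ([N₂O₅]₂/[N₂O₅]₁)^n
Step 2: rate₂/rate₁ = 2.7000e-03/1.0350e-03 = 2.609
Step 3: [N₂O₅]₂/[N₂O₅]₁ = 0.18/0.069 = 2.609
Step 4: n = ln(2.609)/ln(2.609) = 1.00 ≈ 1
Step 5: The reaction is first order in N₂O₅.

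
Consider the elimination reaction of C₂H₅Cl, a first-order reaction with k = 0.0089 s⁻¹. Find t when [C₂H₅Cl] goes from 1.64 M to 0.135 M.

280.6 s

Step 1: For first-order: t = ln([C₂H₅Cl]₀/[C₂H₅Cl])/k
Step 2: t = ln(1.64/0.135)/0.0089
Step 3: t = ln(12.15)/0.0089
Step 4: t = 2.497/0.0089 = 280.6 s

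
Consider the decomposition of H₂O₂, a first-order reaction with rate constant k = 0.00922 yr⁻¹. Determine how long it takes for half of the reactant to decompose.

75.18 yr

Step 1: For a first-order reaction, t₁/₂ = ln(2)/k
Step 2: t₁/₂ = ln(2)/0.00922
Step 3: t₁/₂ = 0.6931/0.00922 = 75.18 yr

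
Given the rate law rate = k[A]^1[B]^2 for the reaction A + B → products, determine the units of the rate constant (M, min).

M⁻²·min⁻¹

Step 1: Overall order = 1 + 2 = 3.
Step 2: rate has units M·min⁻¹; [A]^1[B]^2 has units M^3.
Step 3: k = rate/([A]^1[B]^2), so units of k = M^(1-3)·min⁻¹ = M⁻²·min⁻¹.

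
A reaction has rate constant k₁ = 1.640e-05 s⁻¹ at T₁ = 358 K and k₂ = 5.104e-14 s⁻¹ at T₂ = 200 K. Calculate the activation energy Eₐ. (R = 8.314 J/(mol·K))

73.8 kJ/mol

Step 1: Use the two-temperature Arrhenius form: ln(k₂/k₁) = -Eₐ/R × (1/T₂ - 1/T₁)
Step 2: ln(k₂/k₁) = ln(5.104e-14/1.640e-05) = ln(3.1122e-09) = -19.5879
Step 3: 1/T₂ - 1/T₁ = 1/200 - 1/358 = 2.206704e-03 K⁻¹
Step 4: Eₐ = -R × ln(k₂/k₁) / (1/T₂ - 1/T₁) = -8.314 × -19.5879 / 2.206704e-03
Step 5: Eₐ = 7.3800e+04 J/mol = 73.8 kJ/mol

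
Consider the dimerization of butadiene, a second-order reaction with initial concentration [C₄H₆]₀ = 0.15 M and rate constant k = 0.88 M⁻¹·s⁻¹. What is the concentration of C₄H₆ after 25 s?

0.03488 M

Step 1: For a second-order reaction: 1/[C₄H₆] = 1/[C₄H₆]₀ + kt
Step 2: 1/[C₄H₆] = 1/0.15 + 0.88 × 25
Step 3: 1/[C₄H₆] = 6.667 + 22 = 28.67
Step 4: [C₄H₆] = 1/28.67 = 0.03488 M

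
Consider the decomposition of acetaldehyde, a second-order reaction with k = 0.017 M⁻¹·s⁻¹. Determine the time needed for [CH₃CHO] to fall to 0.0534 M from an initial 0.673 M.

1014 s

Step 1: For second-order: t = (1/[CH₃CHO] - 1/[CH₃CHO]₀)/k
Step 2: t = (1/0.0534 - 1/0.673)/0.017
Step 3: t = (18.73 - 1.486)/0.017
Step 4: t = 17.24/0.017 = 1014 s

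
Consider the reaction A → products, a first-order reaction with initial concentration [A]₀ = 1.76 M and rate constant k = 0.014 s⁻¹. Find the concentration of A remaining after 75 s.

0.6159 M

Step 1: For a first-order reaction: [A] = [A]₀ × e^(-kt)
Step 2: [A] = 1.76 × e^(-0.014 × 75)
Step 3: [A] = 1.76 × e^(-1.05)
Step 4: [A] = 1.76 × 0.349938 = 0.6159 M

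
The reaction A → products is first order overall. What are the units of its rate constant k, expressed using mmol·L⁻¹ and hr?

hr⁻¹

Step 1: For overall order n, rate = k × (concentration)^n.
Step 2: Rate has units mmol·L⁻¹·hr⁻¹; concentration term has units (mmol·L⁻¹)^1.
Step 3: k = rate / (concentration)^n, so units of k = (mmol·L⁻¹)^(1-1)·hr⁻¹ = hr⁻¹.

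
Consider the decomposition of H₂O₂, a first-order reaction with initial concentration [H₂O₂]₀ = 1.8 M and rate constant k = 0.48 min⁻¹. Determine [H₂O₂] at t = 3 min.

0.4265 M

Step 1: For a first-order reaction: [H₂O₂] = [H₂O₂]₀ × e^(-kt)
Step 2: [H₂O₂] = 1.8 × e^(-0.48 × 3)
Step 3: [H₂O₂] = 1.8 × e^(-1.44)
Step 4: [H₂O₂] = 1.8 × 0.236928 = 0.4265 M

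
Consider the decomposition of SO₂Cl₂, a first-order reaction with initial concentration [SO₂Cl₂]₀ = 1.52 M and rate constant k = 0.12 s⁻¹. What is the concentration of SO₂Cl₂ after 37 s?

0.01793 M

Step 1: For a first-order reaction: [SO₂Cl₂] = [SO₂Cl₂]₀ × e^(-kt)
Step 2: [SO₂Cl₂] = 1.52 × e^(-0.12 × 37)
Step 3: [SO₂Cl₂] = 1.52 × e^(-4.44)
Step 4: [SO₂Cl₂] = 1.52 × 0.0117959 = 0.01793 M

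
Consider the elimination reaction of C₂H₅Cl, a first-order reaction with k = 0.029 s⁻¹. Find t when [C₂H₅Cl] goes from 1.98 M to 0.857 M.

28.88 s

Step 1: For first-order: t = ln([C₂H₅Cl]₀/[C₂H₅Cl])/k
Step 2: t = ln(1.98/0.857)/0.029
Step 3: t = ln(2.31)/0.029
Step 4: t = 0.8374/0.029 = 28.88 s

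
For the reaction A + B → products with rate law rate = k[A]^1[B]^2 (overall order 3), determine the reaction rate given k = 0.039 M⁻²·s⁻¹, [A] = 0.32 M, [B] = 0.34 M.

0.001443 M/s

Step 1: The rate law is rate = k[A]^1[B]^2, overall order = 1+2 = 3
Step 2: Substitute values: rate = 0.039 × (0.32)^1 × (0.34)^2
Step 3: rate = 0.039 × 0.32 × 0.1156 = 0.00144269 M/s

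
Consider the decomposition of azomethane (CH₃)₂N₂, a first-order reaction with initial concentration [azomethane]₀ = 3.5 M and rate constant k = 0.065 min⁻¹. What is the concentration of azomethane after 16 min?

1.237 M

Step 1: For a first-order reaction: [azomethane] = [azomethane]₀ × e^(-kt)
Step 2: [azomethane] = 3.5 × e^(-0.065 × 16)
Step 3: [azomethane] = 3.5 × e^(-1.04)
Step 4: [azomethane] = 3.5 × 0.353455 = 1.237 M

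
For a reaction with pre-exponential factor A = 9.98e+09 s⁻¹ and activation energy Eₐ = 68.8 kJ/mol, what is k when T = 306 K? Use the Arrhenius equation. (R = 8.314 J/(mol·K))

1.80e-02 s⁻¹

Step 1: Use the Arrhenius equation: k = A × exp(-Eₐ/RT)
Step 2: Convert Eₐ to J/mol: 68.8 kJ/mol = 68800 J/mol
Step 3: Calculate the exponent: -Eₐ/(RT) = -68800/(8.314 × 306) = -27.04313
Step 4: k = 9.98e+09 × exp(-27.04313)
Step 5: k = 9.98e+09 × 1.80019e-12 = 1.7966e-02 s⁻¹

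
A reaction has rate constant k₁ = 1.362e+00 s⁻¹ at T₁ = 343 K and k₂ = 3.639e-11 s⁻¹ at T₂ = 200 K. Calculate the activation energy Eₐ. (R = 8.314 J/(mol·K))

97.1 kJ/mol

Step 1: Use the two-temperature Arrhenius form: ln(k₂/k₁) = -Eₐ/R × (1/T₂ - 1/T₁)
Step 2: ln(k₂/k₁) = ln(3.639e-11/1.362e+00) = ln(2.67181e-11) = -24.3457
Step 3: 1/T₂ - 1/T₁ = 1/200 - 1/343 = 2.084548e-03 K⁻¹
Step 4: Eₐ = -R × ln(k₂/k₁) / (1/T₂ - 1/T₁) = -8.314 × -24.3457 / 2.084548e-03
Step 5: Eₐ = 9.7100e+04 J/mol = 97.1 kJ/mol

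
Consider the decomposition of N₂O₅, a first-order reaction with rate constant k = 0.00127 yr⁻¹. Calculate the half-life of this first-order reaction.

545.8 yr

Step 1: For a first-order reaction, t₁/₂ = ln(2)/k
Step 2: t₁/₂ = ln(2)/0.00127
Step 3: t₁/₂ = 0.6931/0.00127 = 545.8 yr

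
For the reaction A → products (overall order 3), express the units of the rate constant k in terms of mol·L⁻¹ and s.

(mol·L⁻¹)⁻²·s⁻¹

Step 1: For overall order n, rate = k × (concentration)^n.
Step 2: Rate has units mol·L⁻¹·s⁻¹; concentration term has units (mol·L⁻¹)^3.
Step 3: k = rate / (concentration)^n, so units of k = (mol·L⁻¹)^(1-3)·s⁻¹ = (mol·L⁻¹)⁻²·s⁻¹.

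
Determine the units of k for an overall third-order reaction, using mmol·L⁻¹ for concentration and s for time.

(mmol·L⁻¹)⁻²·s⁻¹

Step 1: For overall order n, rate = k × (concentration)^n.
Step 2: Rate has units mmol·L⁻¹·s⁻¹; concentration term has units (mmol·L⁻¹)^3.
Step 3: k = rate / (concentration)^n, so units of k = (mmol·L⁻¹)^(1-3)·s⁻¹ = (mmol·L⁻¹)⁻²·s⁻¹.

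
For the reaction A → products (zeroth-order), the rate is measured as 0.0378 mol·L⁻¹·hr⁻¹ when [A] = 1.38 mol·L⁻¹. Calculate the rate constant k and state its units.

0.0378 mol·L⁻¹·hr⁻¹

Step 1: For a zeroth-order reaction, rate = k (independent of concentration).
Step 2: k = rate = 0.0378 mol·L⁻¹·hr⁻¹.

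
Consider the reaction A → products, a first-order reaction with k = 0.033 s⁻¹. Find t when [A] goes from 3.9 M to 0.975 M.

42.01 s

Step 1: For first-order: t = ln([A]₀/[A])/k
Step 2: t = ln(3.9/0.975)/0.033
Step 3: t = ln(4)/0.033
Step 4: t = 1.386/0.033 = 42.01 s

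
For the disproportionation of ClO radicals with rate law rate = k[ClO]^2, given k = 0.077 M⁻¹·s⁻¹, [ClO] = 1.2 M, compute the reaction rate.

0.1109 M/s

Step 1: Identify the rate law: rate = k[ClO]^2
Step 2: Substitute values: rate = 0.077 × (1.2)^2
Step 3: Calculate: rate = 0.077 × 1.44 = 0.11088 M/s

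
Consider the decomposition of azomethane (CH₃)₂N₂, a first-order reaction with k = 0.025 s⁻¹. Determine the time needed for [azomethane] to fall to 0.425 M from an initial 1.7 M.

55.45 s

Step 1: For first-order: t = ln([azomethane]₀/[azomethane])/k
Step 2: t = ln(1.7/0.425)/0.025
Step 3: t = ln(4)/0.025
Step 4: t = 1.386/0.025 = 55.45 s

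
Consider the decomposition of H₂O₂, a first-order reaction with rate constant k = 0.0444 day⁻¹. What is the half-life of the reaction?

15.61 day

Step 1: For a first-order reaction, t₁/₂ = ln(2)/k
Step 2: t₁/₂ = ln(2)/0.0444
Step 3: t₁/₂ = 0.6931/0.0444 = 15.61 day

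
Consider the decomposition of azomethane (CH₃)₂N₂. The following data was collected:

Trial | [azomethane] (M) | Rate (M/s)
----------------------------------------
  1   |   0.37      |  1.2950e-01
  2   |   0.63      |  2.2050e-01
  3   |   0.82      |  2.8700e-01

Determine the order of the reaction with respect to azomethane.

first order (1)

Step 1: Compare trials to find order n where rate₂/rate₁ = ([azomethane]₂/[azomethane]₁)^n
Step 2: rate₂/rate₁ = 2.2050e-01/1.2950e-01 = 1.703
Step 3: [azomethane]₂/[azomethane]₁ = 0.63/0.37 = 1.703
Step 4: n = ln(1.703)/ln(1.703) = 1.00 ≈ 1
Step 5: The reaction is first order in azomethane.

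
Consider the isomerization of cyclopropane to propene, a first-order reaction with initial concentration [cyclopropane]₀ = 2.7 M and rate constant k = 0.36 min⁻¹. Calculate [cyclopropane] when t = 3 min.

0.9169 M

Step 1: For a first-order reaction: [cyclopropane] = [cyclopropane]₀ × e^(-kt)
Step 2: [cyclopropane] = 2.7 × e^(-0.36 × 3)
Step 3: [cyclopropane] = 2.7 × e^(-1.08)
Step 4: [cyclopropane] = 2.7 × 0.339596 = 0.9169 M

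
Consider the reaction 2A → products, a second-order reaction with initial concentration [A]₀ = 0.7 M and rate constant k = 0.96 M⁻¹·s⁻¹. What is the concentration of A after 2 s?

0.2986 M

Step 1: For a second-order reaction: 1/[A] = 1/[A]₀ + kt
Step 2: 1/[A] = 1/0.7 + 0.96 × 2
Step 3: 1/[A] = 1.429 + 1.92 = 3.349
Step 4: [A] = 1/3.349 = 0.2986 M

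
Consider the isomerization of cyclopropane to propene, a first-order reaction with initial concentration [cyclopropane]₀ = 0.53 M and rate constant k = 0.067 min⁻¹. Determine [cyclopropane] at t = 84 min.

0.001906 M

Step 1: For a first-order reaction: [cyclopropane] = [cyclopropane]₀ × e^(-kt)
Step 2: [cyclopropane] = 0.53 × e^(-0.067 × 84)
Step 3: [cyclopropane] = 0.53 × e^(-5.628)
Step 4: [cyclopropane] = 0.53 × 0.00359576 = 0.001906 M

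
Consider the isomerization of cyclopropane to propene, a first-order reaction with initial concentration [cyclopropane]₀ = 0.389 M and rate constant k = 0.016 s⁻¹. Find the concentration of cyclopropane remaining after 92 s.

0.08926 M

Step 1: For a first-order reaction: [cyclopropane] = [cyclopropane]₀ × e^(-kt)
Step 2: [cyclopropane] = 0.389 × e^(-0.016 × 92)
Step 3: [cyclopropane] = 0.389 × e^(-1.472)
Step 4: [cyclopropane] = 0.389 × 0.229466 = 0.08926 M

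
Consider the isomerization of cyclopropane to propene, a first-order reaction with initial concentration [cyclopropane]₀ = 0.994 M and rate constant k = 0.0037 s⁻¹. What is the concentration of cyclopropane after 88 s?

0.7178 M

Step 1: For a first-order reaction: [cyclopropane] = [cyclopropane]₀ × e^(-kt)
Step 2: [cyclopropane] = 0.994 × e^(-0.0037 × 88)
Step 3: [cyclopropane] = 0.994 × e^(-0.3256)
Step 4: [cyclopropane] = 0.994 × 0.722094 = 0.7178 M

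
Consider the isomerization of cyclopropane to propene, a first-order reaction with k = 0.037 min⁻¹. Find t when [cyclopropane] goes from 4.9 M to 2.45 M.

18.73 min

Step 1: For first-order: t = ln([cyclopropane]₀/[cyclopropane])/k
Step 2: t = ln(4.9/2.45)/0.037
Step 3: t = ln(2)/0.037
Step 4: t = 0.6931/0.037 = 18.73 min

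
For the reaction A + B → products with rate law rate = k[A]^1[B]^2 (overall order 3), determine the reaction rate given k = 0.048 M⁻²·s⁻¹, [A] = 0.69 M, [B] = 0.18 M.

0.001073 M/s

Step 1: The rate law is rate = k[A]^1[B]^2, overall order = 1+2 = 3
Step 2: Substitute values: rate = 0.048 × (0.69)^1 × (0.18)^2
Step 3: rate = 0.048 × 0.69 × 0.0324 = 0.00107309 M/s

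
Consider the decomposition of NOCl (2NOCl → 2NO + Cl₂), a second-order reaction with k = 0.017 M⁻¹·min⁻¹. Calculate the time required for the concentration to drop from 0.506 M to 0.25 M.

119 min

Step 1: For second-order: t = (1/[NOCl] - 1/[NOCl]₀)/k
Step 2: t = (1/0.25 - 1/0.506)/0.017
Step 3: t = (4 - 1.976)/0.017
Step 4: t = 2.024/0.017 = 119 min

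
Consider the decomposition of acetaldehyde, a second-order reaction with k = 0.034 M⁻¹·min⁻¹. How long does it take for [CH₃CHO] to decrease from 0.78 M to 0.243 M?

83.33 min

Step 1: For second-order: t = (1/[CH₃CHO] - 1/[CH₃CHO]₀)/k
Step 2: t = (1/0.243 - 1/0.78)/0.034
Step 3: t = (4.115 - 1.282)/0.034
Step 4: t = 2.833/0.034 = 83.33 min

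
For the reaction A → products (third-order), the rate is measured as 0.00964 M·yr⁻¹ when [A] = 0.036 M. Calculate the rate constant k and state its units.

206.6 M⁻²·yr⁻¹

Step 1: rate = k[A]^3, so k = rate / [A]^3.
Step 2: k = 0.00964 / (0.036)^3 = 0.00964 / 4.666e-05.
Step 3: k = 206.6 M⁻²·yr⁻¹.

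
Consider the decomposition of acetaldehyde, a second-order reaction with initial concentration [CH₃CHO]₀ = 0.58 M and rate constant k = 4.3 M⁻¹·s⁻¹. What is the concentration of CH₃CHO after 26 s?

0.008809 M

Step 1: For a second-order reaction: 1/[CH₃CHO] = 1/[CH₃CHO]₀ + kt
Step 2: 1/[CH₃CHO] = 1/0.58 + 4.3 × 26
Step 3: 1/[CH₃CHO] = 1.724 + 111.8 = 113.5
Step 4: [CH₃CHO] = 1/113.5 = 0.008809 M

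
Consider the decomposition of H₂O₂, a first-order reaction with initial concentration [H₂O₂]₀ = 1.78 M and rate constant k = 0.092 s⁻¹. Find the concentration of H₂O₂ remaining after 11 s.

0.647 M

Step 1: For a first-order reaction: [H₂O₂] = [H₂O₂]₀ × e^(-kt)
Step 2: [H₂O₂] = 1.78 × e^(-0.092 × 11)
Step 3: [H₂O₂] = 1.78 × e^(-1.012)
Step 4: [H₂O₂] = 1.78 × 0.363491 = 0.647 M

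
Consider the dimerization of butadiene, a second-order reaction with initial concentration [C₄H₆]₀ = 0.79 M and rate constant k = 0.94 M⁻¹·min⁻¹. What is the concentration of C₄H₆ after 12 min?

0.07971 M

Step 1: For a second-order reaction: 1/[C₄H₆] = 1/[C₄H₆]₀ + kt
Step 2: 1/[C₄H₆] = 1/0.79 + 0.94 × 12
Step 3: 1/[C₄H₆] = 1.266 + 11.28 = 12.55
Step 4: [C₄H₆] = 1/12.55 = 0.07971 M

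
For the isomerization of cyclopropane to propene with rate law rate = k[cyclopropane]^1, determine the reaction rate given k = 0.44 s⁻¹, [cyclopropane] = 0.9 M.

0.396 M/s

Step 1: Identify the rate law: rate = k[cyclopropane]^1
Step 2: Substitute values: rate = 0.44 × (0.9)^1
Step 3: Calculate: rate = 0.44 × 0.9 = 0.396 M/s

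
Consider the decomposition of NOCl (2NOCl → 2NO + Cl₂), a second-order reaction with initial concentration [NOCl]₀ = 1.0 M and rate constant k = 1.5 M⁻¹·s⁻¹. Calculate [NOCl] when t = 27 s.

0.0241 M

Step 1: For a second-order reaction: 1/[NOCl] = 1/[NOCl]₀ + kt
Step 2: 1/[NOCl] = 1/1.0 + 1.5 × 27
Step 3: 1/[NOCl] = 1 + 40.5 = 41.5
Step 4: [NOCl] = 1/41.5 = 0.0241 M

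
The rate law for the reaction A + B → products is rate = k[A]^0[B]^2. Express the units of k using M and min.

M⁻¹·min⁻¹

Step 1: Overall order = 0 + 2 = 2.
Step 2: rate has units M·min⁻¹; [A]^0[B]^2 has units M^2.
Step 3: k = rate/([A]^0[B]^2), so units of k = M^(1-2)·min⁻¹ = M⁻¹·min⁻¹.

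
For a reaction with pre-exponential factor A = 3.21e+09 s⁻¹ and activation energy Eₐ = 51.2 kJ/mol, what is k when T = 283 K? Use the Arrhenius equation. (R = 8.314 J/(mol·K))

1.14e+00 s⁻¹

Step 1: Use the Arrhenius equation: k = A × exp(-Eₐ/RT)
Step 2: Convert Eₐ to J/mol: 51.2 kJ/mol = 51200 J/mol
Step 3: Calculate the exponent: -Eₐ/(RT) = -51200/(8.314 × 283) = -21.76073
Step 4: k = 3.21e+09 × exp(-21.76073)
Step 5: k = 3.21e+09 × 3.54352e-10 = 1.1375e+00 s⁻¹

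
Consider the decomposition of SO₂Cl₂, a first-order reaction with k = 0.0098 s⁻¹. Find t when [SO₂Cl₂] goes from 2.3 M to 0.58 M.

140.6 s

Step 1: For first-order: t = ln([SO₂Cl₂]₀/[SO₂Cl₂])/k
Step 2: t = ln(2.3/0.58)/0.0098
Step 3: t = ln(3.966)/0.0098
Step 4: t = 1.378/0.0098 = 140.6 s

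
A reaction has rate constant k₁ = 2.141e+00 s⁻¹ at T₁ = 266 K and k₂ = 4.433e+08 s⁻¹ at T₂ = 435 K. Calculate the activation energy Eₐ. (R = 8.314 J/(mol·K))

109.0 kJ/mol

Step 1: Use the two-temperature Arrhenius form: ln(k₂/k₁) = -Eₐ/R × (1/T₂ - 1/T₁)
Step 2: ln(k₂/k₁) = ln(4.433e+08/2.141e+00) = ln(2.07053e+08) = 19.1485
Step 3: 1/T₂ - 1/T₁ = 1/435 - 1/266 = -1.460548e-03 K⁻¹
Step 4: Eₐ = -R × ln(k₂/k₁) / (1/T₂ - 1/T₁) = -8.314 × 19.1485 / -1.460548e-03
Step 5: Eₐ = 1.0900e+05 J/mol = 109.0 kJ/mol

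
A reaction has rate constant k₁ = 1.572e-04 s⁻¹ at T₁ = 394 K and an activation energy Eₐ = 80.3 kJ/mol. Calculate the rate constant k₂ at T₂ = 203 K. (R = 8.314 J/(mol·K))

1.512e-14 s⁻¹

Step 1: Use the two-temperature Arrhenius form: ln(k₂/k₁) = -Eₐ/R × (1/T₂ - 1/T₁)
Step 2: Convert Eₐ to J/mol: 80.3 kJ/mol = 80300 J/mol
Step 3: 1/T₂ - 1/T₁ = 1/203 - 1/394 = 2.388037e-03 K⁻¹
Step 4: ln(k₂/k₁) = -80300/8.314 × 2.388037e-03 = -23.06463
Step 5: k₂ = k₁ × exp(-23.06463) = 1.572e-04 × 9.61963e-11 = 1.512e-14 s⁻¹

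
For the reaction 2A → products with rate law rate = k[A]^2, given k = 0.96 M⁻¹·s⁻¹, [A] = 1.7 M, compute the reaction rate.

2.774 M/s

Step 1: Identify the rate law: rate = k[A]^2
Step 2: Substitute values: rate = 0.96 × (1.7)^2
Step 3: Calculate: rate = 0.96 × 2.89 = 2.7744 M/s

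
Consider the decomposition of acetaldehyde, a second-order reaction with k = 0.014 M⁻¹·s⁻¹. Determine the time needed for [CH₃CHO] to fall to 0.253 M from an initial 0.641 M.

170.9 s

Step 1: For second-order: t = (1/[CH₃CHO] - 1/[CH₃CHO]₀)/k
Step 2: t = (1/0.253 - 1/0.641)/0.014
Step 3: t = (3.953 - 1.56)/0.014
Step 4: t = 2.393/0.014 = 170.9 s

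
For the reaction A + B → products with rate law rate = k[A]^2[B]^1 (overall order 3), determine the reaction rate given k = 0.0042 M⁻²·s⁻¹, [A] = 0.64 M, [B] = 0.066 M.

0.0001135 M/s

Step 1: The rate law is rate = k[A]^2[B]^1, overall order = 2+1 = 3
Step 2: Substitute values: rate = 0.0042 × (0.64)^2 × (0.066)^1
Step 3: rate = 0.0042 × 0.4096 × 0.066 = 0.000113541 M/s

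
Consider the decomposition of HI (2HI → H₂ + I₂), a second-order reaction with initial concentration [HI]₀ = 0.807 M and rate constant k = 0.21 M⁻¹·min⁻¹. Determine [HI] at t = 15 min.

0.2278 M

Step 1: For a second-order reaction: 1/[HI] = 1/[HI]₀ + kt
Step 2: 1/[HI] = 1/0.807 + 0.21 × 15
Step 3: 1/[HI] = 1.239 + 3.15 = 4.389
Step 4: [HI] = 1/4.389 = 0.2278 M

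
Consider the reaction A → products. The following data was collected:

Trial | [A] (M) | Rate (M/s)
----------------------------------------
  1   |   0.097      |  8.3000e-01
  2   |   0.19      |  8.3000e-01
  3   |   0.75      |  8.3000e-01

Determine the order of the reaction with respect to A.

zeroth order (0)

Step 1: Compare trials - when concentration changes, rate stays constant.
Step 2: rate₂/rate₁ = 8.3000e-01/8.3000e-01 = 1
Step 3: [A]₂/[A]₁ = 0.19/0.097 = 1.959
Step 4: Since rate ratio ≈ (conc ratio)^0, the reaction is zeroth order.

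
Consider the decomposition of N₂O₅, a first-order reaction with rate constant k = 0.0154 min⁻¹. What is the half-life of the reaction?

45.01 min

Step 1: For a first-order reaction, t₁/₂ = ln(2)/k
Step 2: t₁/₂ = ln(2)/0.0154
Step 3: t₁/₂ = 0.6931/0.0154 = 45.01 min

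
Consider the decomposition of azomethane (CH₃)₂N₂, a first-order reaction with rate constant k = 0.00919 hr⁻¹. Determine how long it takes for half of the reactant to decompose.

75.42 hr

Step 1: For a first-order reaction, t₁/₂ = ln(2)/k
Step 2: t₁/₂ = ln(2)/0.00919
Step 3: t₁/₂ = 0.6931/0.00919 = 75.42 hr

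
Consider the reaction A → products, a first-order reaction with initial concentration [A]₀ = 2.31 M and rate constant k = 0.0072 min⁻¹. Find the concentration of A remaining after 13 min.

2.104 M

Step 1: For a first-order reaction: [A] = [A]₀ × e^(-kt)
Step 2: [A] = 2.31 × e^(-0.0072 × 13)
Step 3: [A] = 2.31 × e^(-0.0936)
Step 4: [A] = 2.31 × 0.910647 = 2.104 M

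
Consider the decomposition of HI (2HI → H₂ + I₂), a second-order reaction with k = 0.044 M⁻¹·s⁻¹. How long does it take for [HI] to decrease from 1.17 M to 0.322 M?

51.16 s

Step 1: For second-order: t = (1/[HI] - 1/[HI]₀)/k
Step 2: t = (1/0.322 - 1/1.17)/0.044
Step 3: t = (3.106 - 0.8547)/0.044
Step 4: t = 2.251/0.044 = 51.16 s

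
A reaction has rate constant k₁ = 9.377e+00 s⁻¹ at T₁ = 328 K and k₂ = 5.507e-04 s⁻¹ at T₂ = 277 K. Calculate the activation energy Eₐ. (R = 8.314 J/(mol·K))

144.3 kJ/mol

Step 1: Use the two-temperature Arrhenius form: ln(k₂/k₁) = -Eₐ/R × (1/T₂ - 1/T₁)
Step 2: ln(k₂/k₁) = ln(5.507e-04/9.377e+00) = ln(5.87288e-05) = -9.74258
Step 3: 1/T₂ - 1/T₁ = 1/277 - 1/328 = 5.613278e-04 K⁻¹
Step 4: Eₐ = -R × ln(k₂/k₁) / (1/T₂ - 1/T₁) = -8.314 × -9.74258 / 5.613278e-04
Step 5: Eₐ = 1.4430e+05 J/mol = 144.3 kJ/mol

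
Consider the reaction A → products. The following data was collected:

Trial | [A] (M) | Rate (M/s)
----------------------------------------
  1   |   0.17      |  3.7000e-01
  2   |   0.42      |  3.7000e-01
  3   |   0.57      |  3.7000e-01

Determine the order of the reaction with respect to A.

zeroth order (0)

Step 1: Compare trials - when concentration changes, rate stays constant.
Step 2: rate₂/rate₁ = 3.7000e-01/3.7000e-01 = 1
Step 3: [A]₂/[A]₁ = 0.42/0.17 = 2.471
Step 4: Since rate ratio ≈ (conc ratio)^0, the reaction is zeroth order.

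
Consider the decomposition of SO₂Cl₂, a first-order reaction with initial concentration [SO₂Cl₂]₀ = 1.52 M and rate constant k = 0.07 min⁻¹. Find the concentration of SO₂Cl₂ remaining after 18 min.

0.4312 M

Step 1: For a first-order reaction: [SO₂Cl₂] = [SO₂Cl₂]₀ × e^(-kt)
Step 2: [SO₂Cl₂] = 1.52 × e^(-0.07 × 18)
Step 3: [SO₂Cl₂] = 1.52 × e^(-1.26)
Step 4: [SO₂Cl₂] = 1.52 × 0.283654 = 0.4312 M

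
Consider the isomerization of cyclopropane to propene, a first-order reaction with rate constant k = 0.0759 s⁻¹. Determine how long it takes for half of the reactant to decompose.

9.132 s

Step 1: For a first-order reaction, t₁/₂ = ln(2)/k
Step 2: t₁/₂ = ln(2)/0.0759
Step 3: t₁/₂ = 0.6931/0.0759 = 9.132 s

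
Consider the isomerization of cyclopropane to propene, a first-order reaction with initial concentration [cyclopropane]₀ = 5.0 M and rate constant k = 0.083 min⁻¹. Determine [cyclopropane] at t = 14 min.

1.564 M

Step 1: For a first-order reaction: [cyclopropane] = [cyclopropane]₀ × e^(-kt)
Step 2: [cyclopropane] = 5.0 × e^(-0.083 × 14)
Step 3: [cyclopropane] = 5.0 × e^(-1.162)
Step 4: [cyclopropane] = 5.0 × 0.31286 = 1.564 M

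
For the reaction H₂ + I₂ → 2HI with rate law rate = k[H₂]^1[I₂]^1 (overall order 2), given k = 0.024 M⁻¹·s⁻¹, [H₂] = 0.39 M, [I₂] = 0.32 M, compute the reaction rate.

0.002995 M/s

Step 1: The rate law is rate = k[H₂]^1[I₂]^1, overall order = 1+1 = 2
Step 2: Substitute values: rate = 0.024 × (0.39)^1 × (0.32)^1
Step 3: rate = 0.024 × 0.39 × 0.32 = 0.0029952 M/s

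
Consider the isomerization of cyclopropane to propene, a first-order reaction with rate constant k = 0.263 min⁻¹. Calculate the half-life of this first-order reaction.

2.636 min

Step 1: For a first-order reaction, t₁/₂ = ln(2)/k
Step 2: t₁/₂ = ln(2)/0.263
Step 3: t₁/₂ = 0.6931/0.263 = 2.636 min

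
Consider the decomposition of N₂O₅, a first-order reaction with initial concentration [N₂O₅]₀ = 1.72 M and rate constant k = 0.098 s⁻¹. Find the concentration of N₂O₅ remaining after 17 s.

0.3251 M

Step 1: For a first-order reaction: [N₂O₅] = [N₂O₅]₀ × e^(-kt)
Step 2: [N₂O₅] = 1.72 × e^(-0.098 × 17)
Step 3: [N₂O₅] = 1.72 × e^(-1.666)
Step 4: [N₂O₅] = 1.72 × 0.189002 = 0.3251 M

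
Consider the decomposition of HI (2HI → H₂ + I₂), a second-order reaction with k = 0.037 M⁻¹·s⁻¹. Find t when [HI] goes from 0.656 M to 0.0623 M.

392.6 s

Step 1: For second-order: t = (1/[HI] - 1/[HI]₀)/k
Step 2: t = (1/0.0623 - 1/0.656)/0.037
Step 3: t = (16.05 - 1.524)/0.037
Step 4: t = 14.53/0.037 = 392.6 s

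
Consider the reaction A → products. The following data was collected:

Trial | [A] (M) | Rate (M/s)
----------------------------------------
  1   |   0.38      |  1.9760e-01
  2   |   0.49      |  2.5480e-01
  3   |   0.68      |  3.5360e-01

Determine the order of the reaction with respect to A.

first order (1)

Step 1: Compare trials to find order n where rate₂/rate₁ = ([A]₂/[A]₁)^n
Step 2: rate₂/rate₁ = 2.5480e-01/1.9760e-01 = 1.289
Step 3: [A]₂/[A]₁ = 0.49/0.38 = 1.289
Step 4: n = ln(1.289)/ln(1.289) = 1.00 ≈ 1
Step 5: The reaction is first order in A.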